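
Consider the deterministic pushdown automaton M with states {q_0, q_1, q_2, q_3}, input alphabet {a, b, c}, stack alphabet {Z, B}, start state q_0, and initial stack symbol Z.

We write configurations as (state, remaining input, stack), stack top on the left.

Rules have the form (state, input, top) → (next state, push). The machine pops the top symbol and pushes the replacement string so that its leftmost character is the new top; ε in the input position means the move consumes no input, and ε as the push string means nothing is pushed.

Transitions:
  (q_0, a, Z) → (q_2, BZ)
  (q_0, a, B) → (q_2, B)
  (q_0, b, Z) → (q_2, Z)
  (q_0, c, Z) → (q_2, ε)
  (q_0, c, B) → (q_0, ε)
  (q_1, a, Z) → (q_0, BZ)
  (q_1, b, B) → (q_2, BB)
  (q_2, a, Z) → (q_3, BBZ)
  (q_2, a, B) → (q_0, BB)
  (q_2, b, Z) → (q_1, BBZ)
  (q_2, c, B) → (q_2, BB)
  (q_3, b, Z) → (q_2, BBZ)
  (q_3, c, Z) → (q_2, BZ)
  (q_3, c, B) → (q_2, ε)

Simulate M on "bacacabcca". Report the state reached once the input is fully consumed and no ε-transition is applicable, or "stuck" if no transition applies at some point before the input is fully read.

(q_0, bacacabcca, Z) ⊢ (q_2, acacabcca, Z) ⊢ (q_3, cacabcca, BBZ) ⊢ (q_2, acabcca, BZ) ⊢ (q_0, cabcca, BBZ) ⊢ (q_0, abcca, BZ) ⊢ (q_2, bcca, BZ)
No transition for (q_2, b, top B); M blocks with input bcca remaining.

stuck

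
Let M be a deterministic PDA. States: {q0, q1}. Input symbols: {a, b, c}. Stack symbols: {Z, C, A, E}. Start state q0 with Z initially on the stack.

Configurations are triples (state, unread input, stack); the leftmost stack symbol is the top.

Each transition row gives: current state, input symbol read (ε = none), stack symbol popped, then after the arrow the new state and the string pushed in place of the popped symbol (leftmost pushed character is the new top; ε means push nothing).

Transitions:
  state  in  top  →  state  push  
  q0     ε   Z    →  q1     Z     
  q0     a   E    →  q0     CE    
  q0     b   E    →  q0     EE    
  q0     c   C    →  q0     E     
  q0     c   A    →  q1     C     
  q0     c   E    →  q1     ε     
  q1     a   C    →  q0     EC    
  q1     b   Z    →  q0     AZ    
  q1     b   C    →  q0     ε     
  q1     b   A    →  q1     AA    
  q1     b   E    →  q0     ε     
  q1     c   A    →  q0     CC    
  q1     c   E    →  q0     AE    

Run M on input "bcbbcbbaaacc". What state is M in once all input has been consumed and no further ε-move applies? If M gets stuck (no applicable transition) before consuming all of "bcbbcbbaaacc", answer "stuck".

stuck

(q0, bcbbcbbaaacc, Z)
  ε-move, top Z: go to q1, push Z → (q1, bcbbcbbaaacc, Z)
  read b, top Z: go to q0, push AZ → (q0, cbbcbbaaacc, AZ)
  read c, top A: go to q1, push C → (q1, bbcbbaaacc, CZ)
  read b, top C: go to q0, push ε → (q0, bcbbaaacc, Z)
  ε-move, top Z: go to q1, push Z → (q1, bcbbaaacc, Z)
  read b, top Z: go to q0, push AZ → (q0, cbbaaacc, AZ)
  read c, top A: go to q1, push C → (q1, bbaaacc, CZ)
  read b, top C: go to q0, push ε → (q0, baaacc, Z)
  ε-move, top Z: go to q1, push Z → (q1, baaacc, Z)
  read b, top Z: go to q0, push AZ → (q0, aaacc, AZ)
No transition for (q0, a, top A); M blocks with input aaacc remaining.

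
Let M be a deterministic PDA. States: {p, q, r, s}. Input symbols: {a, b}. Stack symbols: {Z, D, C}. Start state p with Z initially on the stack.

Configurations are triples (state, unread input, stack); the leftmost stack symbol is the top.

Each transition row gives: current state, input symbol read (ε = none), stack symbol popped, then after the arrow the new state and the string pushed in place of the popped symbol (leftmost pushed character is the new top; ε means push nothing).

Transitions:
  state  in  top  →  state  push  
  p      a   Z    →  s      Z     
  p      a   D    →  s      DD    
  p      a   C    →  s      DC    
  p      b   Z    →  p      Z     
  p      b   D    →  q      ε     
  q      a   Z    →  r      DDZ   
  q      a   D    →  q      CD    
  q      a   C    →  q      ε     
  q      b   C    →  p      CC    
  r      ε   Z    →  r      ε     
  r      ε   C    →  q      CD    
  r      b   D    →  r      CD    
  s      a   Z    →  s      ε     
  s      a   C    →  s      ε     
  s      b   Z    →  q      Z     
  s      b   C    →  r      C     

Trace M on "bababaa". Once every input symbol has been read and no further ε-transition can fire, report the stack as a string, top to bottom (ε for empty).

CDDDZ

(p, bababaa, Z)
  read b, top Z: go to p, push Z → (p, ababaa, Z)
  read a, top Z: go to s, push Z → (s, babaa, Z)
  read b, top Z: go to q, push Z → (q, abaa, Z)
  read a, top Z: go to r, push DDZ → (r, baa, DDZ)
  read b, top D: go to r, push CD → (r, aa, CDDZ)
  ε-move, top C: go to q, push CD → (q, aa, CDDDZ)
  read a, top C: go to q, push ε → (q, a, DDDZ)
  read a, top D: go to q, push CD → (q, ε, CDDDZ)
All input consumed in state q with stack CDDDZ.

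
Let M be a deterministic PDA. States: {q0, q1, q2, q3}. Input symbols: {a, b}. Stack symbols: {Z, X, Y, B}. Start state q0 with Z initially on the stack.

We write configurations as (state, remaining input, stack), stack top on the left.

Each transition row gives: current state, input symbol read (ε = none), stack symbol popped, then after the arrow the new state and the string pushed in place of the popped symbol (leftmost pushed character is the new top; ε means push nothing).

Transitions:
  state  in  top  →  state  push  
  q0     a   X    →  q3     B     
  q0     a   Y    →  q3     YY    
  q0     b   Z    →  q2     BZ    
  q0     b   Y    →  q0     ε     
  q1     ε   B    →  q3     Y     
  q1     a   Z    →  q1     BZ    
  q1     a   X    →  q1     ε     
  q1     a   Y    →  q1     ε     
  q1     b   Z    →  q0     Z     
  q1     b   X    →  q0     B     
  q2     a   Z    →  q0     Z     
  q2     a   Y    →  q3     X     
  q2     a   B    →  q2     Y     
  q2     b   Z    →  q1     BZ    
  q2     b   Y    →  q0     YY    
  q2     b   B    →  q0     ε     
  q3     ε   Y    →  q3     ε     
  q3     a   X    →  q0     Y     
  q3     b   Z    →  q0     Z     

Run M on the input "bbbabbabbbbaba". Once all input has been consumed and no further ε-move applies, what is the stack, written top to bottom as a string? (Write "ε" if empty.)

Z

(q0, bbbabbabbbbaba, Z)
  read b, top Z: go to q2, push BZ → (q2, bbabbabbbbaba, BZ)
  read b, top B: go to q0, push ε → (q0, babbabbbbaba, Z)
  read b, top Z: go to q2, push BZ → (q2, abbabbbbaba, BZ)
  read a, top B: go to q2, push Y → (q2, bbabbbbaba, YZ)
  read b, top Y: go to q0, push YY → (q0, babbbbaba, YYZ)
  read b, top Y: go to q0, push ε → (q0, abbbbaba, YZ)
  read a, top Y: go to q3, push YY → (q3, bbbbaba, YYZ)
  ε-move, top Y: go to q3, push ε → (q3, bbbbaba, YZ)
  ε-move, top Y: go to q3, push ε → (q3, bbbbaba, Z)
  read b, top Z: go to q0, push Z → (q0, bbbaba, Z)
  read b, top Z: go to q2, push BZ → (q2, bbaba, BZ)
  read b, top B: go to q0, push ε → (q0, baba, Z)
  read b, top Z: go to q2, push BZ → (q2, aba, BZ)
  read a, top B: go to q2, push Y → (q2, ba, YZ)
  read b, top Y: go to q0, push YY → (q0, a, YYZ)
  read a, top Y: go to q3, push YY → (q3, ε, YYYZ)
  ε-move, top Y: go to q3, push ε → (q3, ε, YYZ)
  ε-move, top Y: go to q3, push ε → (q3, ε, YZ)
  ε-move, top Y: go to q3, push ε → (q3, ε, Z)
All input consumed in state q3 with stack Z.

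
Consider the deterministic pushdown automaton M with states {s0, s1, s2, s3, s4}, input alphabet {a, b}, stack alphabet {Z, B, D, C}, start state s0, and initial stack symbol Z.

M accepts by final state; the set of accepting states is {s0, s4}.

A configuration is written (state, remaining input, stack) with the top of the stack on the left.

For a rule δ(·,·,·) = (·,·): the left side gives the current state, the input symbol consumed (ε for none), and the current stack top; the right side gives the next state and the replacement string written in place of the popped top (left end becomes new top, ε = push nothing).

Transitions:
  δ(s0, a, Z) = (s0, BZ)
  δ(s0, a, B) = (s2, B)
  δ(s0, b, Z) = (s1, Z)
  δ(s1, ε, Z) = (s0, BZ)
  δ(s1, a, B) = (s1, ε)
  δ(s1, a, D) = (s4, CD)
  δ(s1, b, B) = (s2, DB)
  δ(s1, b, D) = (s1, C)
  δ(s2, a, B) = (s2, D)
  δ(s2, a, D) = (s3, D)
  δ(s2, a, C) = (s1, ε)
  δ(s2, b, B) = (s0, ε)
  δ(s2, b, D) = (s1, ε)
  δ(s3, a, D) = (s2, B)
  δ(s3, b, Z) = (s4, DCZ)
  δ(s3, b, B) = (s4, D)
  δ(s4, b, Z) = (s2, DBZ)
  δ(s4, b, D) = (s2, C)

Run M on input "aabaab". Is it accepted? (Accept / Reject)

Accept

(s0, aabaab, Z) ⊢ (s0, abaab, BZ) ⊢ (s2, baab, BZ) ⊢ (s0, aab, Z) ⊢ (s0, ab, BZ) ⊢ (s2, b, BZ) ⊢ (s0, ε, Z)
All input consumed; state s0 ∈ F.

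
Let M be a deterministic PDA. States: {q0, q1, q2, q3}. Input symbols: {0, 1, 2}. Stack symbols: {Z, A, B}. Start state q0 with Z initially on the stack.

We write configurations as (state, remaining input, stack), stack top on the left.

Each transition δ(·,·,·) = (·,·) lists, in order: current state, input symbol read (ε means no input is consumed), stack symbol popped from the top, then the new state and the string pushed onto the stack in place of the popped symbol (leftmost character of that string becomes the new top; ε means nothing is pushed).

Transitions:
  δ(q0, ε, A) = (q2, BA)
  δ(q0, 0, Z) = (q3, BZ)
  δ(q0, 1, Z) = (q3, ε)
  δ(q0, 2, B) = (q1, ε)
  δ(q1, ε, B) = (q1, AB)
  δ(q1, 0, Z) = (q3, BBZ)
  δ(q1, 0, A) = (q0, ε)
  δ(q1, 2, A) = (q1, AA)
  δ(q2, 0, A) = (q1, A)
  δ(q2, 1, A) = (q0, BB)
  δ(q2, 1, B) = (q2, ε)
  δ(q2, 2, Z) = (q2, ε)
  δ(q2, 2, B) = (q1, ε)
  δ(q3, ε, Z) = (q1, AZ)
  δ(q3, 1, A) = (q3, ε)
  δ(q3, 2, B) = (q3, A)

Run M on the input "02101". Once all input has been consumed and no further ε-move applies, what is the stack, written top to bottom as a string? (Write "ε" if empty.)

(q0, 02101, Z)
  read 0, top Z: go to q3, push BZ → (q3, 2101, BZ)
  read 2, top B: go to q3, push A → (q3, 101, AZ)
  read 1, top A: go to q3, push ε → (q3, 01, Z)
  ε-move, top Z: go to q1, push AZ → (q1, 01, AZ)
  read 0, top A: go to q0, push ε → (q0, 1, Z)
  read 1, top Z: go to q3, push ε → (q3, ε, ε)
All input consumed in state q3 with stack ε.

ε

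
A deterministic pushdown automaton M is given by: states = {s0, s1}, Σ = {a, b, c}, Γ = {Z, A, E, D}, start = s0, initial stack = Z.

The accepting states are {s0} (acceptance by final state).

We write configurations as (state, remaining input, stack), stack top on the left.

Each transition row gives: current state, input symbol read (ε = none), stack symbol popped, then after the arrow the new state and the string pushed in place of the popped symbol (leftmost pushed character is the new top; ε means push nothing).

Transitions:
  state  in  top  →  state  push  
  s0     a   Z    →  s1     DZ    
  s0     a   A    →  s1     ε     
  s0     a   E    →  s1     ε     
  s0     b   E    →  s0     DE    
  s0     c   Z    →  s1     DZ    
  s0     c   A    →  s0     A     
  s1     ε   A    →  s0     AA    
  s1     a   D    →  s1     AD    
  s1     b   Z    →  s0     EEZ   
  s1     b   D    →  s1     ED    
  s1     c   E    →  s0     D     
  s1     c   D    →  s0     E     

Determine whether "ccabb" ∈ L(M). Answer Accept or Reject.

(s0, ccabb, Z)
  read c, top Z: go to s1, push DZ → (s1, cabb, DZ)
  read c, top D: go to s0, push E → (s0, abb, EZ)
  read a, top E: go to s1, push ε → (s1, bb, Z)
  read b, top Z: go to s0, push EEZ → (s0, b, EEZ)
  read b, top E: go to s0, push DE → (s0, ε, DEEZ)
All input consumed; state s0 ∈ F.

Accept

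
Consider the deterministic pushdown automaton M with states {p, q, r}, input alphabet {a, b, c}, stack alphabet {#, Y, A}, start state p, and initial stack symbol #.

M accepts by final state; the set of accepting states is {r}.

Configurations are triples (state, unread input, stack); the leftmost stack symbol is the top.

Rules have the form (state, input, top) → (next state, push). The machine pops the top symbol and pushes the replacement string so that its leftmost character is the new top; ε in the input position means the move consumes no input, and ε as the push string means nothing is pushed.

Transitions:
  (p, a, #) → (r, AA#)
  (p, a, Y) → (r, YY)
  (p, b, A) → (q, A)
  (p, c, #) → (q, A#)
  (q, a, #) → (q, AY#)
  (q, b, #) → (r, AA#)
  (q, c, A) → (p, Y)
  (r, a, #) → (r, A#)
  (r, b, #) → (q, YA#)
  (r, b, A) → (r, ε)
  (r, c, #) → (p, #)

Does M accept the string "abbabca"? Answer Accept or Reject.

(p, abbabca, #) ⊢ (r, bbabca, AA#) ⊢ (r, babca, A#) ⊢ (r, abca, #) ⊢ (r, bca, A#) ⊢ (r, ca, #) ⊢ (p, a, #) ⊢ (r, ε, AA#)
All input consumed; state r ∈ F.

Accept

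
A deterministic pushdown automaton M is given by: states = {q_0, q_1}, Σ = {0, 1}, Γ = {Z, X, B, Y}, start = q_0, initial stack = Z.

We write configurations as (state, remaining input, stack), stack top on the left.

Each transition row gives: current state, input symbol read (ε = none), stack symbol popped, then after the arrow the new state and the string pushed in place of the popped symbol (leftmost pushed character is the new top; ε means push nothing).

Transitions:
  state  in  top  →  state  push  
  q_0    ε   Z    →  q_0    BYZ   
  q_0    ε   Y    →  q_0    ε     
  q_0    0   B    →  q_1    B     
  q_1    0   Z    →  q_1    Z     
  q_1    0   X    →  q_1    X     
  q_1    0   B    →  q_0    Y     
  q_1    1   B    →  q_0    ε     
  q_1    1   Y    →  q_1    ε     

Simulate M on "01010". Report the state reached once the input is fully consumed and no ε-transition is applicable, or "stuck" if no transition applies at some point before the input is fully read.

(q_0, 01010, Z) ⊢ (q_0, 01010, BYZ) ⊢ (q_1, 1010, BYZ) ⊢ (q_0, 010, YZ) ⊢ (q_0, 010, Z) ⊢ (q_0, 010, BYZ) ⊢ (q_1, 10, BYZ) ⊢ (q_0, 0, YZ) ⊢ (q_0, 0, Z) ⊢ (q_0, 0, BYZ) ⊢ (q_1, ε, BYZ)
All input consumed; M is in state q_1.

q_1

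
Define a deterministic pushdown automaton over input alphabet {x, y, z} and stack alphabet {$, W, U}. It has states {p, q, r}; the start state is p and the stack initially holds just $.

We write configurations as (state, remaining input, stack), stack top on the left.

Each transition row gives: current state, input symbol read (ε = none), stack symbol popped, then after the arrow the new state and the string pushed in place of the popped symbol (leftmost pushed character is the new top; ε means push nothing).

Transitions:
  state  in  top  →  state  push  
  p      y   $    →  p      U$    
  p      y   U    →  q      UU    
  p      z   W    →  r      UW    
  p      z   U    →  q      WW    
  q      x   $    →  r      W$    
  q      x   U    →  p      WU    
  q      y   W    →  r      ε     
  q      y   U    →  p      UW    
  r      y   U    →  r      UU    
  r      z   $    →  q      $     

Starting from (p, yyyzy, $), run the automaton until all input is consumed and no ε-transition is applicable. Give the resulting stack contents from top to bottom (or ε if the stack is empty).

WWU$

(p, yyyzy, $) ⊢ (p, yyzy, U$) ⊢ (q, yzy, UU$) ⊢ (p, zy, UWU$) ⊢ (q, y, WWWU$) ⊢ (r, ε, WWU$)
All input consumed in state r with stack WWU$.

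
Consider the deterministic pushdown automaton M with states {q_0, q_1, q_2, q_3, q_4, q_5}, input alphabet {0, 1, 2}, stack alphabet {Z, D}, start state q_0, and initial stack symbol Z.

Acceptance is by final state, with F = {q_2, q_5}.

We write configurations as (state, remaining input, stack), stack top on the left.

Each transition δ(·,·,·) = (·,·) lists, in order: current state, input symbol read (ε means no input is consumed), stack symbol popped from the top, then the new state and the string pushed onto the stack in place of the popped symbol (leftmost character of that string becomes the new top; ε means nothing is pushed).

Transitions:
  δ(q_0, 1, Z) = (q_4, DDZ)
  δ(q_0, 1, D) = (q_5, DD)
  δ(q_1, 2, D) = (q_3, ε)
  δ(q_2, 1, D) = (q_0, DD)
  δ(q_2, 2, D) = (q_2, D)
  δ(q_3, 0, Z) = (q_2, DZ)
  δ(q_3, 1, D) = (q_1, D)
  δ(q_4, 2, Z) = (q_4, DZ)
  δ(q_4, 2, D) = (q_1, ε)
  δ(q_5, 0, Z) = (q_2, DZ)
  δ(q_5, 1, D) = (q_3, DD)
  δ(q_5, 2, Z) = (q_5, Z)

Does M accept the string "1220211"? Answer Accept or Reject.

(q_0, 1220211, Z)
  read 1, top Z: go to q_4, push DDZ → (q_4, 220211, DDZ)
  read 2, top D: go to q_1, push ε → (q_1, 20211, DZ)
  read 2, top D: go to q_3, push ε → (q_3, 0211, Z)
  read 0, top Z: go to q_2, push DZ → (q_2, 211, DZ)
  read 2, top D: go to q_2, push D → (q_2, 11, DZ)
  read 1, top D: go to q_0, push DD → (q_0, 1, DDZ)
  read 1, top D: go to q_5, push DD → (q_5, ε, DDDZ)
All input consumed; state q_5 ∈ F.

Accept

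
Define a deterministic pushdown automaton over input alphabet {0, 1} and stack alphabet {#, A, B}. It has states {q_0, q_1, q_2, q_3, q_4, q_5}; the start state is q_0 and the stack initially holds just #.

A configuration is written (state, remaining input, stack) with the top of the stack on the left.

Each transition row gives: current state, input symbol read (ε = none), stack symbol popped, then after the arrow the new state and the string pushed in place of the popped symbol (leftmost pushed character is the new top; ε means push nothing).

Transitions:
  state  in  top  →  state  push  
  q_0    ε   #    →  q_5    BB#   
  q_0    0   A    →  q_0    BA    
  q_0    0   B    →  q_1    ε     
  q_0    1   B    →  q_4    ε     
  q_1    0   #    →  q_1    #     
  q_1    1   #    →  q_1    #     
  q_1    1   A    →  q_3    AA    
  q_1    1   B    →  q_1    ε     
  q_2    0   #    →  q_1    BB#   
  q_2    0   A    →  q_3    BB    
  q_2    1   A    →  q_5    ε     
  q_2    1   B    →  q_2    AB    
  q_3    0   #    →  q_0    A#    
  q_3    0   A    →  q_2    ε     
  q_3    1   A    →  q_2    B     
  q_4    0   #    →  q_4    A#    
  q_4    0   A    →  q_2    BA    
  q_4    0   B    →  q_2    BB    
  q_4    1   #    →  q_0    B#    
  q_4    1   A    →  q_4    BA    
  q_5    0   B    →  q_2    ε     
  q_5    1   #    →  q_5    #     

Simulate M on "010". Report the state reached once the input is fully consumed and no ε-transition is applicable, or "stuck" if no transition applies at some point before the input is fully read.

(q_0, 010, #)
  ε-move, top #: go to q_5, push BB# → (q_5, 010, BB#)
  read 0, top B: go to q_2, push ε → (q_2, 10, B#)
  read 1, top B: go to q_2, push AB → (q_2, 0, AB#)
  read 0, top A: go to q_3, push BB → (q_3, ε, BBB#)
All input consumed; M is in state q_3.

q_3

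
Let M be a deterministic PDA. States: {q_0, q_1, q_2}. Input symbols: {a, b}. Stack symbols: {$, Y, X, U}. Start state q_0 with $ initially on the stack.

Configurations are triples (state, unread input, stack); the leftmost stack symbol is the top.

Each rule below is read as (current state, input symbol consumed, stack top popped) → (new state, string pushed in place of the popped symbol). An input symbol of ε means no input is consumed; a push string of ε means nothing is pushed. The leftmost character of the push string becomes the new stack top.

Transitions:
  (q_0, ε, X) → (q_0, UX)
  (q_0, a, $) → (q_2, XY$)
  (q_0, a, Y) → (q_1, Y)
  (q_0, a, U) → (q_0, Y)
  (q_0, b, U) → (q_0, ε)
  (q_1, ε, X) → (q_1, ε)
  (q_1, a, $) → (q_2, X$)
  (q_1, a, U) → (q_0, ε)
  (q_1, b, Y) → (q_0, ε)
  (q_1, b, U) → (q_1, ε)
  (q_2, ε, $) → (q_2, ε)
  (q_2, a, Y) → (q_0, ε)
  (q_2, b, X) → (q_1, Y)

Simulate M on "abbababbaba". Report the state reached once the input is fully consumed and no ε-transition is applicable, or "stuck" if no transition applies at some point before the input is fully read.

(q_0, abbababbaba, $)
  read a, top $: go to q_2, push XY$ → (q_2, bbababbaba, XY$)
  read b, top X: go to q_1, push Y → (q_1, bababbaba, YY$)
  read b, top Y: go to q_0, push ε → (q_0, ababbaba, Y$)
  read a, top Y: go to q_1, push Y → (q_1, babbaba, Y$)
  read b, top Y: go to q_0, push ε → (q_0, abbaba, $)
  read a, top $: go to q_2, push XY$ → (q_2, bbaba, XY$)
  read b, top X: go to q_1, push Y → (q_1, baba, YY$)
  read b, top Y: go to q_0, push ε → (q_0, aba, Y$)
  read a, top Y: go to q_1, push Y → (q_1, ba, Y$)
  read b, top Y: go to q_0, push ε → (q_0, a, $)
  read a, top $: go to q_2, push XY$ → (q_2, ε, XY$)
All input consumed; M is in state q_2.

q_2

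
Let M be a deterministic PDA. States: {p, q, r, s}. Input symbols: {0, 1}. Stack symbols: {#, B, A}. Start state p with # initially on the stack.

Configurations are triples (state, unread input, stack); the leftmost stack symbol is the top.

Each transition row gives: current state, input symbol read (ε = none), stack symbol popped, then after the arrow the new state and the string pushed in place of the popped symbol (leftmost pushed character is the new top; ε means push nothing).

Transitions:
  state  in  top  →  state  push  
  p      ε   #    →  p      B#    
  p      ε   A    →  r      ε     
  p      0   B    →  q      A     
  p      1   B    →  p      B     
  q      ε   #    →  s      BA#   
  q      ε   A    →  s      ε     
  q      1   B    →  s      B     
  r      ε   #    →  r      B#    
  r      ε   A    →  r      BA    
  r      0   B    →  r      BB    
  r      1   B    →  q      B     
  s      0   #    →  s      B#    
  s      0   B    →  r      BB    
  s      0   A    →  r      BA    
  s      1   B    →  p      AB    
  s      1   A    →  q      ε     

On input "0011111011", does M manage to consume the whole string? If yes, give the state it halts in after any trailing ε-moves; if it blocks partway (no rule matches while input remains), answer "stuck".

(p, 0011111011, #)
  ε-move, top #: go to p, push B# → (p, 0011111011, B#)
  read 0, top B: go to q, push A → (q, 011111011, A#)
  ε-move, top A: go to s, push ε → (s, 011111011, #)
  read 0, top #: go to s, push B# → (s, 11111011, B#)
  read 1, top B: go to p, push AB → (p, 1111011, AB#)
  ε-move, top A: go to r, push ε → (r, 1111011, B#)
  read 1, top B: go to q, push B → (q, 111011, B#)
  read 1, top B: go to s, push B → (s, 11011, B#)
  read 1, top B: go to p, push AB → (p, 1011, AB#)
  ε-move, top A: go to r, push ε → (r, 1011, B#)
  read 1, top B: go to q, push B → (q, 011, B#)
No transition for (q, 0, top B); M blocks with input 011 remaining.

stuck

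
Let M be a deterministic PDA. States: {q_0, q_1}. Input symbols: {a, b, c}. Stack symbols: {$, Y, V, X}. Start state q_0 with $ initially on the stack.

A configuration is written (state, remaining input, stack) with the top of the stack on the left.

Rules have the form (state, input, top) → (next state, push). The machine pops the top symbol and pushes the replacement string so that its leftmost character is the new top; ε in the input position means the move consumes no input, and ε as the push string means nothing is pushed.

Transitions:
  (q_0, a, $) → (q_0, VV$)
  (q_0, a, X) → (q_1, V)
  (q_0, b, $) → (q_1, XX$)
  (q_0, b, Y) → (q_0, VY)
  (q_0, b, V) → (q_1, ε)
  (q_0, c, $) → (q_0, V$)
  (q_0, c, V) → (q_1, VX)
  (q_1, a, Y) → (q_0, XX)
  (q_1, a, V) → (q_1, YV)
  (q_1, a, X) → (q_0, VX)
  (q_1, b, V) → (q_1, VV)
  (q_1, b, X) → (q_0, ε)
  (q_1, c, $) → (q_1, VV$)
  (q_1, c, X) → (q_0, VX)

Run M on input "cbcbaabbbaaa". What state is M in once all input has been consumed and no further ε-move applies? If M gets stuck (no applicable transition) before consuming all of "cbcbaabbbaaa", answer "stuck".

(q_0, cbcbaabbbaaa, $) ⊢ (q_0, bcbaabbbaaa, V$) ⊢ (q_1, cbaabbbaaa, $) ⊢ (q_1, baabbbaaa, VV$) ⊢ (q_1, aabbbaaa, VVV$) ⊢ (q_1, abbbaaa, YVVV$) ⊢ (q_0, bbbaaa, XXVVV$)
No transition for (q_0, b, top X); M blocks with input bbbaaa remaining.

stuck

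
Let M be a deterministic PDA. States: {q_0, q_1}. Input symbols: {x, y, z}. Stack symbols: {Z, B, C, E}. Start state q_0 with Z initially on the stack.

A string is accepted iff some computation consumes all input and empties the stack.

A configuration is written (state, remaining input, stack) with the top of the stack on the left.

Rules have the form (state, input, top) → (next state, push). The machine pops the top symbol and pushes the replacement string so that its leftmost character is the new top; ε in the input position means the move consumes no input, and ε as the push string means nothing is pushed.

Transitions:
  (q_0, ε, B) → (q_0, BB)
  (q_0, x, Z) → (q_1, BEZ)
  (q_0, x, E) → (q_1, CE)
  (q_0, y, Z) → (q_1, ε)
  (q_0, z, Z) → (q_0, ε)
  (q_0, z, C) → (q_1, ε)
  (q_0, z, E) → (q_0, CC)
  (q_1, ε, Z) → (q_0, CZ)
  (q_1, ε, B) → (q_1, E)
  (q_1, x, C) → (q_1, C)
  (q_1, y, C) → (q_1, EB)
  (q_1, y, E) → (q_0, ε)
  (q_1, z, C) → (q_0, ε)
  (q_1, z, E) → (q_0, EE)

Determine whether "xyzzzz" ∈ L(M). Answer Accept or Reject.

Accept

(q_0, xyzzzz, Z)
  read x, top Z: go to q_1, push BEZ → (q_1, yzzzz, BEZ)
  ε-move, top B: go to q_1, push E → (q_1, yzzzz, EEZ)
  read y, top E: go to q_0, push ε → (q_0, zzzz, EZ)
  read z, top E: go to q_0, push CC → (q_0, zzz, CCZ)
  read z, top C: go to q_1, push ε → (q_1, zz, CZ)
  read z, top C: go to q_0, push ε → (q_0, z, Z)
  read z, top Z: go to q_0, push ε → (q_0, ε, ε)
All input consumed and the stack is empty.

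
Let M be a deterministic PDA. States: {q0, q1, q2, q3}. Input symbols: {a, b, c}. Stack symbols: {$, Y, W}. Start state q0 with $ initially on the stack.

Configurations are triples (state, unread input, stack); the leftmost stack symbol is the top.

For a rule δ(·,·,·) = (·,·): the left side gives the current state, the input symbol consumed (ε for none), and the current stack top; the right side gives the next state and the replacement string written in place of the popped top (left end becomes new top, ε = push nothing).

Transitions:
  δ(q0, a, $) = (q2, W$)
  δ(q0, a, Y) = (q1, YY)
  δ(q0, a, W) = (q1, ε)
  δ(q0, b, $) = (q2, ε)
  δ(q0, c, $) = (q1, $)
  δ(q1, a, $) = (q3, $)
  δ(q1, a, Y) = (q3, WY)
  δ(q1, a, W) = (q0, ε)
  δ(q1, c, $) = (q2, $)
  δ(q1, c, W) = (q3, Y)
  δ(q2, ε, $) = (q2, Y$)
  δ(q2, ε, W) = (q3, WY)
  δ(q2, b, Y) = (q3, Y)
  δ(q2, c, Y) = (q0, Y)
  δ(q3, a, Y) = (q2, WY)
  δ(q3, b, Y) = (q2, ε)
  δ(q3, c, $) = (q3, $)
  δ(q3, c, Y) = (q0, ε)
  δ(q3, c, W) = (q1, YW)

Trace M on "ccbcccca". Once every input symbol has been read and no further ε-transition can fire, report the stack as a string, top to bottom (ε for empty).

(q0, ccbcccca, $)
  read c, top $: go to q1, push $ → (q1, cbcccca, $)
  read c, top $: go to q2, push $ → (q2, bcccca, $)
  ε-move, top $: go to q2, push Y$ → (q2, bcccca, Y$)
  read b, top Y: go to q3, push Y → (q3, cccca, Y$)
  read c, top Y: go to q0, push ε → (q0, ccca, $)
  read c, top $: go to q1, push $ → (q1, cca, $)
  read c, top $: go to q2, push $ → (q2, ca, $)
  ε-move, top $: go to q2, push Y$ → (q2, ca, Y$)
  read c, top Y: go to q0, push Y → (q0, a, Y$)
  read a, top Y: go to q1, push YY → (q1, ε, YY$)
All input consumed in state q1 with stack YY$.

YY$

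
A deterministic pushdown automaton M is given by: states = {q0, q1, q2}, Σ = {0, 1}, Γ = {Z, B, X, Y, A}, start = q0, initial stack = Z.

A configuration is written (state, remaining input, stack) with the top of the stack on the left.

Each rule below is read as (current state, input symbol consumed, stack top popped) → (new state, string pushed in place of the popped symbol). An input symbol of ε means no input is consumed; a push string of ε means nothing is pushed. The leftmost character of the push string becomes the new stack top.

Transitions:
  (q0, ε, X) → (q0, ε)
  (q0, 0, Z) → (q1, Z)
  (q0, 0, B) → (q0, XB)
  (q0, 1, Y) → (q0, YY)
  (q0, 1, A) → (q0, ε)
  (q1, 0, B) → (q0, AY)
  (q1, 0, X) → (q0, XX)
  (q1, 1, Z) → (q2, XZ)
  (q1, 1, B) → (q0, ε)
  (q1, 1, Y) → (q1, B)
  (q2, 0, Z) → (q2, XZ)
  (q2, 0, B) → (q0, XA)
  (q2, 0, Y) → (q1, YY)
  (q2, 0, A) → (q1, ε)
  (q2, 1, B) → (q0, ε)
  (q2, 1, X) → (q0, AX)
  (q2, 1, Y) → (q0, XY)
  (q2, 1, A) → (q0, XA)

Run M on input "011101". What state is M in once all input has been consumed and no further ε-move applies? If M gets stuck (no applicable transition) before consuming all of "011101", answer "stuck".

(q0, 011101, Z)
  read 0, top Z: go to q1, push Z → (q1, 11101, Z)
  read 1, top Z: go to q2, push XZ → (q2, 1101, XZ)
  read 1, top X: go to q0, push AX → (q0, 101, AXZ)
  read 1, top A: go to q0, push ε → (q0, 01, XZ)
  ε-move, top X: go to q0, push ε → (q0, 01, Z)
  read 0, top Z: go to q1, push Z → (q1, 1, Z)
  read 1, top Z: go to q2, push XZ → (q2, ε, XZ)
All input consumed; M is in state q2.

q2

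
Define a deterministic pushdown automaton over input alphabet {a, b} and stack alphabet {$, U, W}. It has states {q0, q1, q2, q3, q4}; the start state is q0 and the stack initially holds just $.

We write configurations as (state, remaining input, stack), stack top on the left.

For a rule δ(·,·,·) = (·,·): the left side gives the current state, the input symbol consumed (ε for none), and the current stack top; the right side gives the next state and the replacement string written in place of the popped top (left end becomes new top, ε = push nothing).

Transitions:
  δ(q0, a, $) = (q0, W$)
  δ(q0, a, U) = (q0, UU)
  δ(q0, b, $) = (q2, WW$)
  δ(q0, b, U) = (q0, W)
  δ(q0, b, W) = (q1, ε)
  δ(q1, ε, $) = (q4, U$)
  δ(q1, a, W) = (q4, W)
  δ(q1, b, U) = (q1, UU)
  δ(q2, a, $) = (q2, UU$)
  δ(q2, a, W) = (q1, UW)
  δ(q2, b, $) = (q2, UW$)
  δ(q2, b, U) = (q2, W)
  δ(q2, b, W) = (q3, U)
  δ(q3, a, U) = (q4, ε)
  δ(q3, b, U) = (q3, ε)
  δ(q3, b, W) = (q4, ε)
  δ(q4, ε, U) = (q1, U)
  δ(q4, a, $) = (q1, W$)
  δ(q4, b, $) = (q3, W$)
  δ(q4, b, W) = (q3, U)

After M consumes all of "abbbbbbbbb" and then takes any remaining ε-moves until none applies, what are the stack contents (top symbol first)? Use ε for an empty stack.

(q0, abbbbbbbbb, $)
  read a, top $: go to q0, push W$ → (q0, bbbbbbbbb, W$)
  read b, top W: go to q1, push ε → (q1, bbbbbbbb, $)
  ε-move, top $: go to q4, push U$ → (q4, bbbbbbbb, U$)
  ε-move, top U: go to q1, push U → (q1, bbbbbbbb, U$)
  read b, top U: go to q1, push UU → (q1, bbbbbbb, UU$)
  read b, top U: go to q1, push UU → (q1, bbbbbb, UUU$)
  read b, top U: go to q1, push UU → (q1, bbbbb, UUUU$)
  read b, top U: go to q1, push UU → (q1, bbbb, UUUUU$)
  read b, top U: go to q1, push UU → (q1, bbb, UUUUUU$)
  read b, top U: go to q1, push UU → (q1, bb, UUUUUUU$)
  read b, top U: go to q1, push UU → (q1, b, UUUUUUUU$)
  read b, top U: go to q1, push UU → (q1, ε, UUUUUUUUU$)
All input consumed in state q1 with stack UUUUUUUUU$.

UUUUUUUUU$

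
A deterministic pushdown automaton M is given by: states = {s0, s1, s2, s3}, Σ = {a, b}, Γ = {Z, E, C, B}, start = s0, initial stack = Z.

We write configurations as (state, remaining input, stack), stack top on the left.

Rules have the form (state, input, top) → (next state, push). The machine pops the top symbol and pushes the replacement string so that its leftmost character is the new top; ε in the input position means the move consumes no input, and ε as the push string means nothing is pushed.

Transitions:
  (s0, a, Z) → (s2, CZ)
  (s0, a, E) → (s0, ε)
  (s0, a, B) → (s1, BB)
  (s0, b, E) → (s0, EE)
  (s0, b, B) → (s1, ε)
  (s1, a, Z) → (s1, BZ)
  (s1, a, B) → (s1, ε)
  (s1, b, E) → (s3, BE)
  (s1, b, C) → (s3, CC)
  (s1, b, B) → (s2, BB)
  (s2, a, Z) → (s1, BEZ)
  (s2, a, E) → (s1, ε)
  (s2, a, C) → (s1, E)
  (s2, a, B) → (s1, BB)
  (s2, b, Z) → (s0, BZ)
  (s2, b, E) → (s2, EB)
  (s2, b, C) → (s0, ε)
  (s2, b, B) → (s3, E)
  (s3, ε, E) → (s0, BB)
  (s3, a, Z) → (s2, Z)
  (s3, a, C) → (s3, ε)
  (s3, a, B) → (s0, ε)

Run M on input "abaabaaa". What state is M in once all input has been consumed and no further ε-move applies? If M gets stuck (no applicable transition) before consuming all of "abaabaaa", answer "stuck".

s2

(s0, abaabaaa, Z)
  read a, top Z: go to s2, push CZ → (s2, baabaaa, CZ)
  read b, top C: go to s0, push ε → (s0, aabaaa, Z)
  read a, top Z: go to s2, push CZ → (s2, abaaa, CZ)
  read a, top C: go to s1, push E → (s1, baaa, EZ)
  read b, top E: go to s3, push BE → (s3, aaa, BEZ)
  read a, top B: go to s0, push ε → (s0, aa, EZ)
  read a, top E: go to s0, push ε → (s0, a, Z)
  read a, top Z: go to s2, push CZ → (s2, ε, CZ)
All input consumed; M is in state s2.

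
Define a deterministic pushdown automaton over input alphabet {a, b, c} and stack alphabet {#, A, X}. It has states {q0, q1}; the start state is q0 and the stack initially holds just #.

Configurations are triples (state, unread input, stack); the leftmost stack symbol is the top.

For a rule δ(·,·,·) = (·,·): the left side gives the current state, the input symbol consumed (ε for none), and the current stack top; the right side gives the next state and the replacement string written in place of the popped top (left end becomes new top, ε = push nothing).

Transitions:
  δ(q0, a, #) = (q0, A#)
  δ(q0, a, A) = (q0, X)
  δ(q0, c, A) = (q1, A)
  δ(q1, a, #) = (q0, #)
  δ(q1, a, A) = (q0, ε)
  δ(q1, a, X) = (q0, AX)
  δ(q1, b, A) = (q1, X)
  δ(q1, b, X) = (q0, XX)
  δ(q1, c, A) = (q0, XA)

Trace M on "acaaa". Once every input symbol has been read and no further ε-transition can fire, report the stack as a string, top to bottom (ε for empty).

(q0, acaaa, #)
  read a, top #: go to q0, push A# → (q0, caaa, A#)
  read c, top A: go to q1, push A → (q1, aaa, A#)
  read a, top A: go to q0, push ε → (q0, aa, #)
  read a, top #: go to q0, push A# → (q0, a, A#)
  read a, top A: go to q0, push X → (q0, ε, X#)
All input consumed in state q0 with stack X#.

X#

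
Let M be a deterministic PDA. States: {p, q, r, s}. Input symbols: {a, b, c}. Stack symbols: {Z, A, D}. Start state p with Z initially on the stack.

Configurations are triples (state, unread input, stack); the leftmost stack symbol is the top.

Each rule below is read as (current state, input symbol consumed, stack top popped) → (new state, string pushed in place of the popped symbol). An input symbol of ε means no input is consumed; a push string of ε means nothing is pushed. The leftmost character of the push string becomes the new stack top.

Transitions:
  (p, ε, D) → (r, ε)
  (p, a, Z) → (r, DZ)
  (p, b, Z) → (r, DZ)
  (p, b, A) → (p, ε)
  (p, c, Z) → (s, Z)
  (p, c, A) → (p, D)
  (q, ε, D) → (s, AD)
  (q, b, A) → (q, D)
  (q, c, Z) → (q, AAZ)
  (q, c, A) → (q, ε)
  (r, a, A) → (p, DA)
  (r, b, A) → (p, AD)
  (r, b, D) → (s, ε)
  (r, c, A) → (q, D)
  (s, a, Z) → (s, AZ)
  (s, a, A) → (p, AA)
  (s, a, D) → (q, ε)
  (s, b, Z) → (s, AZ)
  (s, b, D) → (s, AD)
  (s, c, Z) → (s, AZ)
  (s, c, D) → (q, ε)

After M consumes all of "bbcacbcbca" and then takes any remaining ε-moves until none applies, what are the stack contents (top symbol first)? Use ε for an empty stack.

AAZ

(p, bbcacbcbca, Z)
  read b, top Z: go to r, push DZ → (r, bcacbcbca, DZ)
  read b, top D: go to s, push ε → (s, cacbcbca, Z)
  read c, top Z: go to s, push AZ → (s, acbcbca, AZ)
  read a, top A: go to p, push AA → (p, cbcbca, AAZ)
  read c, top A: go to p, push D → (p, bcbca, DAZ)
  ε-move, top D: go to r, push ε → (r, bcbca, AZ)
  read b, top A: go to p, push AD → (p, cbca, ADZ)
  read c, top A: go to p, push D → (p, bca, DDZ)
  ε-move, top D: go to r, push ε → (r, bca, DZ)
  read b, top D: go to s, push ε → (s, ca, Z)
  read c, top Z: go to s, push AZ → (s, a, AZ)
  read a, top A: go to p, push AA → (p, ε, AAZ)
All input consumed in state p with stack AAZ.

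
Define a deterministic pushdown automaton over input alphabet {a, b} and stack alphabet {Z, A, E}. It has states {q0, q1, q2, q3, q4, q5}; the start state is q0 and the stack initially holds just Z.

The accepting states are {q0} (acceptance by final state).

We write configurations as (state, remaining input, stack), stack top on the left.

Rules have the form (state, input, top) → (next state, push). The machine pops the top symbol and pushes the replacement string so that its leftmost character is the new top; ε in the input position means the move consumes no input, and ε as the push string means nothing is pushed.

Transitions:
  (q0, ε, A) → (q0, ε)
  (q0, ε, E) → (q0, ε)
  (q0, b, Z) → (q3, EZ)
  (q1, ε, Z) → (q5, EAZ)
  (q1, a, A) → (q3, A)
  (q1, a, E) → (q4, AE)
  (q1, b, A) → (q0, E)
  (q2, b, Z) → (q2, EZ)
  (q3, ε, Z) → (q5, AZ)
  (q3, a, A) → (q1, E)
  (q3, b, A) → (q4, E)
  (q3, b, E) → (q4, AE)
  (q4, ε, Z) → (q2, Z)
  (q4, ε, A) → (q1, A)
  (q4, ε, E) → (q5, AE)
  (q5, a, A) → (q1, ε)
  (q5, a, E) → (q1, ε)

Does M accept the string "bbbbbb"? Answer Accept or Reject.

(q0, bbbbbb, Z)
  read b, top Z: go to q3, push EZ → (q3, bbbbb, EZ)
  read b, top E: go to q4, push AE → (q4, bbbb, AEZ)
  ε-move, top A: go to q1, push A → (q1, bbbb, AEZ)
  read b, top A: go to q0, push E → (q0, bbb, EEZ)
  ε-move, top E: go to q0, push ε → (q0, bbb, EZ)
  ε-move, top E: go to q0, push ε → (q0, bbb, Z)
  read b, top Z: go to q3, push EZ → (q3, bb, EZ)
  read b, top E: go to q4, push AE → (q4, b, AEZ)
  ε-move, top A: go to q1, push A → (q1, b, AEZ)
  read b, top A: go to q0, push E → (q0, ε, EEZ)
All input consumed; state q0 ∈ F.

Accept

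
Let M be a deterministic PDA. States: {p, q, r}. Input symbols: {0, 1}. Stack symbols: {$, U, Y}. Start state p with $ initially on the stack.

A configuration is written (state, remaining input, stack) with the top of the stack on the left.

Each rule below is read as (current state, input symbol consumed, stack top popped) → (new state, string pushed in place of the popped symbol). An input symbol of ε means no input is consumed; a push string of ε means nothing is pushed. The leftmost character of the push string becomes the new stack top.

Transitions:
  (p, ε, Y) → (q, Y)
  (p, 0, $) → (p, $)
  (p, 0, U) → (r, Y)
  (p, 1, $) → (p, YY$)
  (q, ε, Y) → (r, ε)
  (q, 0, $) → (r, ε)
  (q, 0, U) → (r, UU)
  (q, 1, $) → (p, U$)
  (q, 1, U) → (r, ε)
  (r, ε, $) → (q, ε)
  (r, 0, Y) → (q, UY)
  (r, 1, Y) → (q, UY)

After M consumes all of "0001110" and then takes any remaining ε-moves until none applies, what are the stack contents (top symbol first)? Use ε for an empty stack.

UY$

(p, 0001110, $)
  read 0, top $: go to p, push $ → (p, 001110, $)
  read 0, top $: go to p, push $ → (p, 01110, $)
  read 0, top $: go to p, push $ → (p, 1110, $)
  read 1, top $: go to p, push YY$ → (p, 110, YY$)
  ε-move, top Y: go to q, push Y → (q, 110, YY$)
  ε-move, top Y: go to r, push ε → (r, 110, Y$)
  read 1, top Y: go to q, push UY → (q, 10, UY$)
  read 1, top U: go to r, push ε → (r, 0, Y$)
  read 0, top Y: go to q, push UY → (q, ε, UY$)
All input consumed in state q with stack UY$.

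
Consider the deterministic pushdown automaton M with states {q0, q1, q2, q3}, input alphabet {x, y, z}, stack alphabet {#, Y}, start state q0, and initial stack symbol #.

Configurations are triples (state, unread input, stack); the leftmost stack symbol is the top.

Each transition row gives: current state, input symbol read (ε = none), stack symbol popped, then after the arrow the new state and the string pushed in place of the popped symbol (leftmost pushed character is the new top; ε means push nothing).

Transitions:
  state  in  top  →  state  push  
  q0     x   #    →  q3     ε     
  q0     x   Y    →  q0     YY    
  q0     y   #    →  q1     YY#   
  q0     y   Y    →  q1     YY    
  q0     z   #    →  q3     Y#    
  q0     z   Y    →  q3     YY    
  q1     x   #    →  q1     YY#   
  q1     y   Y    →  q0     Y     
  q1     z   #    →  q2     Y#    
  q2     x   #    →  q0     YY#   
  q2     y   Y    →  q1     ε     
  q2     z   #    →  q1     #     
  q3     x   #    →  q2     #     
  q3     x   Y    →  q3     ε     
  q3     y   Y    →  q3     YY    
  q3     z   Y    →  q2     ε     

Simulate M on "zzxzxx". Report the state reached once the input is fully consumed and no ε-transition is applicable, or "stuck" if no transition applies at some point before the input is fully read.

(q0, zzxzxx, #)
  read z, top #: go to q3, push Y# → (q3, zxzxx, Y#)
  read z, top Y: go to q2, push ε → (q2, xzxx, #)
  read x, top #: go to q0, push YY# → (q0, zxx, YY#)
  read z, top Y: go to q3, push YY → (q3, xx, YYY#)
  read x, top Y: go to q3, push ε → (q3, x, YY#)
  read x, top Y: go to q3, push ε → (q3, ε, Y#)
All input consumed; M is in state q3.

q3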